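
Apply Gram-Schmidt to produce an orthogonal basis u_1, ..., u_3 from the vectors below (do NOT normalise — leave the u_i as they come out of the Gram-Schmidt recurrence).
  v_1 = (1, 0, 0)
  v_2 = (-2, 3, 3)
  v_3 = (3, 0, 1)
Orthogonal basis:
  u_1 = (1, 0, 0)
  u_2 = (0, 3, 3)
  u_3 = (0, -1/2, 1/2)

Apply the Gram-Schmidt recurrence
  u_1 = v_1
  u_i = v_i − Σ_{j<i} ((v_i · u_j) / (u_j · u_j)) · u_j.

Step by step this gives:
  u_1 = (1, 0, 0)
  u_2 = (0, 3, 3)
  u_3 = (0, -1/2, 1/2)

Orthogonality check:
  u_2 · u_1 = 0 (should be 0)
  u_3 · u_1 = 0 (should be 0)
  u_3 · u_2 = 0 (should be 0)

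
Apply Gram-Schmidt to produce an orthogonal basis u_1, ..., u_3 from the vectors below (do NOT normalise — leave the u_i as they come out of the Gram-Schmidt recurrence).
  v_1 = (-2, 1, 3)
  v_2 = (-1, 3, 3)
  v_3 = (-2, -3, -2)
Orthogonal basis:
  u_1 = (-2, 1, 3)
  u_2 = (1, 2, 0)
  u_3 = (-39/35, 39/70, -13/14)

Apply the Gram-Schmidt recurrence
  u_1 = v_1
  u_i = v_i − Σ_{j<i} ((v_i · u_j) / (u_j · u_j)) · u_j.

Step by step this gives:
  u_1 = (-2, 1, 3)
  u_2 = (1, 2, 0)
  u_3 = (-39/35, 39/70, -13/14)

Orthogonality check:
  u_2 · u_1 = 0 (should be 0)
  u_3 · u_1 = 0 (should be 0)
  u_3 · u_2 = 0 (should be 0)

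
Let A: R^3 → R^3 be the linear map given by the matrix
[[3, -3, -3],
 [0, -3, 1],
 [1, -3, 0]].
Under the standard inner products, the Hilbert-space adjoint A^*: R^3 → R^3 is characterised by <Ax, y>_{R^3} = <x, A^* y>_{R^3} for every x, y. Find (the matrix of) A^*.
A^* = A^T =
[[3, 0, 1],
 [-3, -3, -3],
 [-3, 1, 0]]

For real matrices with standard dot products, the defining identity <Ax, y> = <x, A^* y> gives (Ax)^T y = x^T (A^*) y, i.e. x^T A^T y = x^T (A^*) y. Since this holds for all x, y, we must have A^* = A^T. Therefore
A^* =
[[3, 0, 1],
 [-3, -3, -3],
 [-3, 1, 0]].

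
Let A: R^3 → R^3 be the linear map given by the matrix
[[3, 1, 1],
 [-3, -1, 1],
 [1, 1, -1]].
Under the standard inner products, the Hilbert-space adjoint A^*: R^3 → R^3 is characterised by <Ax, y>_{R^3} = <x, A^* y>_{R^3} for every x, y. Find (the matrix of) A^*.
A^* = A^T =
[[3, -3, 1],
 [1, -1, 1],
 [1, 1, -1]]

For real matrices with standard dot products, the defining identity <Ax, y> = <x, A^* y> gives (Ax)^T y = x^T (A^*) y, i.e. x^T A^T y = x^T (A^*) y. Since this holds for all x, y, we must have A^* = A^T. Therefore
A^* =
[[3, -3, 1],
 [1, -1, 1],
 [1, 1, -1]].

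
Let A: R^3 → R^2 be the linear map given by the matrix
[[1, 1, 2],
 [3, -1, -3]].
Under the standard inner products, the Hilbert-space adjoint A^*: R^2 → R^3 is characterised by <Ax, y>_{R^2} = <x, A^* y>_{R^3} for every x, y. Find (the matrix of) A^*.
A^* = A^T =
[[1, 3],
 [1, -1],
 [2, -3]]

For real matrices with standard dot products, the defining identity <Ax, y> = <x, A^* y> gives (Ax)^T y = x^T (A^*) y, i.e. x^T A^T y = x^T (A^*) y. Since this holds for all x, y, we must have A^* = A^T. Therefore
A^* =
[[1, 3],
 [1, -1],
 [2, -3]].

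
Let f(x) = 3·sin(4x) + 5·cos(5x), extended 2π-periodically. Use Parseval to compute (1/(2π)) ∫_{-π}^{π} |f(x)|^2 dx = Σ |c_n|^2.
Σ |c_n|^2 = 17

Expand |f|^2 and use orthogonality of {sin(nx), cos(mx)} on [-π, π]:
  ∫_{-π}^{π} sin(nx)^2 dx = π, ∫ cos(mx)^2 dx = π, and cross terms integrate to 0.
So ∫_{-π}^{π} f(x)^2 dx = 3^2 · π + 5^2 · π = (9 + 25)π.
Divide by 2π: (9 + 25)/2 = 17.
By Parseval, this equals Σ |c_n|^2.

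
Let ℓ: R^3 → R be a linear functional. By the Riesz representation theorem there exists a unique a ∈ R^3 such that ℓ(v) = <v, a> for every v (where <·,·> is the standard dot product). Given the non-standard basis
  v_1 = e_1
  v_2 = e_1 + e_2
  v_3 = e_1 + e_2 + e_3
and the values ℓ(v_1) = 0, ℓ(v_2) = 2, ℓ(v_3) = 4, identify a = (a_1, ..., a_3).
a = (0, 2, 2)

Write a = (a_1, ..., a_3) in the standard basis. For each basis vector v_i, ℓ(v_i) = <v_i, a> is a linear equation in the a_j's. Collect the n equations into a matrix system V a = ℓ, where row i of V is v_i (expressed in the standard basis). Since V is invertible (lower-triangular with 1s on the diagonal, up to permutation), solve by back-substitution:
  V =
[[1, 0, 0],
 [1, 1, 0],
 [1, 1, 1]]
  V a = (0, 2, 4)
Solving gives a = (0, 2, 2).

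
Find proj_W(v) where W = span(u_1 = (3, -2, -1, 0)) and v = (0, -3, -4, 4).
proj_W(v) = (15/7, -10/7, -5/7, 0)

Set up U = [u_1 | ... | u_1] ∈ R^(4×1). The projector onto W = col(U) is P = U (U^T U)^(-1) U^T.
Compute U^T U =
  [14],
and U^T v = (10).
Solve U^T U · c = U^T v for the coefficients: c = (5/7). The projection is proj_W(v) = U c.
Check: (v - proj_W(v)) · u_1 = 0  (should be 0).
Result: proj_W(v) = (15/7, -10/7, -5/7, 0).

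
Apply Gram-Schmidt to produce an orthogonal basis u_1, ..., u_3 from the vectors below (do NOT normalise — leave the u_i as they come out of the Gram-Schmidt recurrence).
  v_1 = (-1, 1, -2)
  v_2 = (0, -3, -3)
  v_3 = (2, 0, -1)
Orthogonal basis:
  u_1 = (-1, 1, -2)
  u_2 = (1/2, -7/2, -2)
  u_3 = (21/11, 7/11, -7/11)

Apply the Gram-Schmidt recurrence
  u_1 = v_1
  u_i = v_i − Σ_{j<i} ((v_i · u_j) / (u_j · u_j)) · u_j.

Step by step this gives:
  u_1 = (-1, 1, -2)
  u_2 = (1/2, -7/2, -2)
  u_3 = (21/11, 7/11, -7/11)

Orthogonality check:
  u_2 · u_1 = 0 (should be 0)
  u_3 · u_1 = 0 (should be 0)
  u_3 · u_2 = 0 (should be 0)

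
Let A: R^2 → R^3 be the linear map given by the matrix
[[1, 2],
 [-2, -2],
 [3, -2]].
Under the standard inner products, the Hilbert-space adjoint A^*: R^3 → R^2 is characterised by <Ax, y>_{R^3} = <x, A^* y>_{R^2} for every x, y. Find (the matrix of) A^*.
A^* = A^T =
[[1, -2, 3],
 [2, -2, -2]]

For real matrices with standard dot products, the defining identity <Ax, y> = <x, A^* y> gives (Ax)^T y = x^T (A^*) y, i.e. x^T A^T y = x^T (A^*) y. Since this holds for all x, y, we must have A^* = A^T. Therefore
A^* =
[[1, -2, 3],
 [2, -2, -2]].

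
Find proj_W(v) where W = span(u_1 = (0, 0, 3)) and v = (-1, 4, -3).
proj_W(v) = (0, 0, -3)

Set up U = [u_1 | ... | u_1] ∈ R^(3×1). The projector onto W = col(U) is P = U (U^T U)^(-1) U^T.
Compute U^T U =
  [9],
and U^T v = (-9).
Solve U^T U · c = U^T v for the coefficients: c = (-1). The projection is proj_W(v) = U c.
Check: (v - proj_W(v)) · u_1 = 0  (should be 0).
Result: proj_W(v) = (0, 0, -3).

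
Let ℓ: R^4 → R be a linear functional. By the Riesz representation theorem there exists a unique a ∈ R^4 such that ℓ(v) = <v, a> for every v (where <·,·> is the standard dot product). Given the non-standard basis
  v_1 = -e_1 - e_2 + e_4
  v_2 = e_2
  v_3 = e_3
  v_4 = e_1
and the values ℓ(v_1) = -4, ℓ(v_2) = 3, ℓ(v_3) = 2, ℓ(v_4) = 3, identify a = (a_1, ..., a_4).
a = (3, 3, 2, 2)

Write a = (a_1, ..., a_4) in the standard basis. For each basis vector v_i, ℓ(v_i) = <v_i, a> is a linear equation in the a_j's. Collect the n equations into a matrix system V a = ℓ, where row i of V is v_i (expressed in the standard basis). Since V is invertible (lower-triangular with 1s on the diagonal, up to permutation), solve by back-substitution:
  V =
[[-1, -1, 0, 1],
 [0, 1, 0, 0],
 [0, 0, 1, 0],
 [1, 0, 0, 0]]
  V a = (-4, 3, 2, 3)
Solving gives a = (3, 3, 2, 2).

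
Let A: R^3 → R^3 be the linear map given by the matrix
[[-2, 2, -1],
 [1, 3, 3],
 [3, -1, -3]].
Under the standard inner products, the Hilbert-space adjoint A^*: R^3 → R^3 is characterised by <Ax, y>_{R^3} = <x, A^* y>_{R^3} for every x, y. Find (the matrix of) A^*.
A^* = A^T =
[[-2, 1, 3],
 [2, 3, -1],
 [-1, 3, -3]]

For real matrices with standard dot products, the defining identity <Ax, y> = <x, A^* y> gives (Ax)^T y = x^T (A^*) y, i.e. x^T A^T y = x^T (A^*) y. Since this holds for all x, y, we must have A^* = A^T. Therefore
A^* =
[[-2, 1, 3],
 [2, 3, -1],
 [-1, 3, -3]].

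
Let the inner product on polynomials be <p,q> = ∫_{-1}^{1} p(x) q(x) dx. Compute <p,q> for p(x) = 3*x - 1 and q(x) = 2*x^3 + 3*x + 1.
<p,q> = 32/5

Expand the product: p(x)·q(x) = 6*x^4 - 2*x^3 + 9*x^2 - 1.
∫_{-1}^{1} of each monomial x^k gives [2/(k+1) if k even, 0 if k odd]. Integrating term-by-term (or equivalently evaluating the antiderivative F(x) = 6*x^5/5 - x^4/2 + 3*x^3 - x at the endpoints):
  F(1) − F(−1) = 27/10 − (-37/10) = 32/5.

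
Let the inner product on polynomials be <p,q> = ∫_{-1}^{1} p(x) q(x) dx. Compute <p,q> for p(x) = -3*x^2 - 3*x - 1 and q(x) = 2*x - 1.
<p,q> = 0

Expand the product: p(x)·q(x) = -6*x^3 - 3*x^2 + x + 1.
∫_{-1}^{1} of each monomial x^k gives [2/(k+1) if k even, 0 if k odd]. Integrating term-by-term (or equivalently evaluating the antiderivative F(x) = -3*x^4/2 - x^3 + x^2/2 + x at the endpoints):
  F(1) − F(−1) = -1 − (-1) = 0.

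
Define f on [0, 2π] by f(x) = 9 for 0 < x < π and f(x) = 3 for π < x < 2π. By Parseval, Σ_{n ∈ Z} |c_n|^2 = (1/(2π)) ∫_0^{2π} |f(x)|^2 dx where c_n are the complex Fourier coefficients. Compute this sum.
Σ |c_n|^2 = 45

Parseval equates the L^2 energy of f (normalised by 1/(2π)) with the ℓ^2 sum of its Fourier coefficients: (1/(2π)) ∫_0^{2π} |f|^2 = Σ |c_n|^2.
Compute the left side: (1/(2π)) [∫_0^π 9^2 dx + ∫_π^{2π} 3^2 dx] = (1/(2π)) · (81π + 9π) = (81 + 9)/2 = 45.
So Σ_{n ∈ Z} |c_n|^2 = 45.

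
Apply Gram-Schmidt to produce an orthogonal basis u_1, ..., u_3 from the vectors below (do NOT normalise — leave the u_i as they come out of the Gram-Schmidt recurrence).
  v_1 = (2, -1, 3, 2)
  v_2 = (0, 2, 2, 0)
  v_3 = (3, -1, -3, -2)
Orthogonal basis:
  u_1 = (2, -1, 3, 2)
  u_2 = (-4/9, 20/9, 4/3, -4/9)
  u_3 = (13/4, 3/4, -3/4, -7/4)

Apply the Gram-Schmidt recurrence
  u_1 = v_1
  u_i = v_i − Σ_{j<i} ((v_i · u_j) / (u_j · u_j)) · u_j.

Step by step this gives:
  u_1 = (2, -1, 3, 2)
  u_2 = (-4/9, 20/9, 4/3, -4/9)
  u_3 = (13/4, 3/4, -3/4, -7/4)

Orthogonality check:
  u_2 · u_1 = 0 (should be 0)
  u_3 · u_1 = 0 (should be 0)
  u_3 · u_2 = 0 (should be 0)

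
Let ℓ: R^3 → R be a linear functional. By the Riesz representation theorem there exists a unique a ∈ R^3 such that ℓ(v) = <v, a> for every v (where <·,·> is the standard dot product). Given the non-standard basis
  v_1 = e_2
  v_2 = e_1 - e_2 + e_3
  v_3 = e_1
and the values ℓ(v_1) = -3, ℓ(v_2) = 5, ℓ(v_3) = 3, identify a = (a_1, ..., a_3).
a = (3, -3, -1)

Write a = (a_1, ..., a_3) in the standard basis. For each basis vector v_i, ℓ(v_i) = <v_i, a> is a linear equation in the a_j's. Collect the n equations into a matrix system V a = ℓ, where row i of V is v_i (expressed in the standard basis). Since V is invertible (lower-triangular with 1s on the diagonal, up to permutation), solve by back-substitution:
  V =
[[0, 1, 0],
 [1, -1, 1],
 [1, 0, 0]]
  V a = (-3, 5, 3)
Solving gives a = (3, -3, -1).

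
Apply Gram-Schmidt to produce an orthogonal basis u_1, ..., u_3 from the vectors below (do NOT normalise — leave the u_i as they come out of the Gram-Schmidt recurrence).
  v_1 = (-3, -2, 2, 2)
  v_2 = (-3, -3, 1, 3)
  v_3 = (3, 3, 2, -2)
Orthogonal basis:
  u_1 = (-3, -2, 2, 2)
  u_2 = (2/7, -17/21, -25/21, 17/21)
  u_3 = (84/59, -2/59, 63/59, 61/59)

Apply the Gram-Schmidt recurrence
  u_1 = v_1
  u_i = v_i − Σ_{j<i} ((v_i · u_j) / (u_j · u_j)) · u_j.

Step by step this gives:
  u_1 = (-3, -2, 2, 2)
  u_2 = (2/7, -17/21, -25/21, 17/21)
  u_3 = (84/59, -2/59, 63/59, 61/59)

Orthogonality check:
  u_2 · u_1 = 0 (should be 0)
  u_3 · u_1 = 0 (should be 0)
  u_3 · u_2 = 0 (should be 0)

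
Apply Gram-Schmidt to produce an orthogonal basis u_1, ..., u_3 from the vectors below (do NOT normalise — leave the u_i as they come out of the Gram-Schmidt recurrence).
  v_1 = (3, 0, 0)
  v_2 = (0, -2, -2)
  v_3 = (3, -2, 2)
Orthogonal basis:
  u_1 = (3, 0, 0)
  u_2 = (0, -2, -2)
  u_3 = (0, -2, 2)

Apply the Gram-Schmidt recurrence
  u_1 = v_1
  u_i = v_i − Σ_{j<i} ((v_i · u_j) / (u_j · u_j)) · u_j.

Step by step this gives:
  u_1 = (3, 0, 0)
  u_2 = (0, -2, -2)
  u_3 = (0, -2, 2)

Orthogonality check:
  u_2 · u_1 = 0 (should be 0)
  u_3 · u_1 = 0 (should be 0)
  u_3 · u_2 = 0 (should be 0)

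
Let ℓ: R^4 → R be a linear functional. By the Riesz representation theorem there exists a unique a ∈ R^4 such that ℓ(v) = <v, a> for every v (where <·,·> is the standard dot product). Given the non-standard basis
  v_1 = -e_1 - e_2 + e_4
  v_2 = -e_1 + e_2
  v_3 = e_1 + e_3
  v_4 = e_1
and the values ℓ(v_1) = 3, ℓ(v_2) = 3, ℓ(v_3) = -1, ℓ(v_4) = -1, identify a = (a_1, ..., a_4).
a = (-1, 2, 0, 4)

Write a = (a_1, ..., a_4) in the standard basis. For each basis vector v_i, ℓ(v_i) = <v_i, a> is a linear equation in the a_j's. Collect the n equations into a matrix system V a = ℓ, where row i of V is v_i (expressed in the standard basis). Since V is invertible (lower-triangular with 1s on the diagonal, up to permutation), solve by back-substitution:
  V =
[[-1, -1, 0, 1],
 [-1, 1, 0, 0],
 [1, 0, 1, 0],
 [1, 0, 0, 0]]
  V a = (3, 3, -1, -1)
Solving gives a = (-1, 2, 0, 4).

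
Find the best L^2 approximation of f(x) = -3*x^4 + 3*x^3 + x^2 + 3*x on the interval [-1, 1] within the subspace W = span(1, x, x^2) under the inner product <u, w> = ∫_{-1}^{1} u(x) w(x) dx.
g(x) = -11*x^2/7 + 24*x/5 + 9/35

The best approximation g ∈ W is the orthogonal projection of f onto W. Writing g = a_0 + a_1 x + a_2 x^2, the coefficients solve the normal equations G · a = b where
  G_{ij} = <φ_i, φ_j> and b_i = <f, φ_i>, with φ_0 = 1, φ_1 = x, φ_2 = x^2.
G =
  [2, 0, 2/3]
  [0, 2/3, 0]
  [2/3, 0, 2/5],
b = (-8/15, 16/5, -16/35).
Solving gives a_0 = 9/35, a_1 = 24/5, a_2 = -11/7, so
  g(x) = -11*x^2/7 + 24*x/5 + 9/35.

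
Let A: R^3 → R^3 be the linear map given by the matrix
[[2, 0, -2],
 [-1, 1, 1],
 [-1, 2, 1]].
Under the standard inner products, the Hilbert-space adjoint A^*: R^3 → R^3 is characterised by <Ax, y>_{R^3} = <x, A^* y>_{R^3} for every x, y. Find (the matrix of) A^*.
A^* = A^T =
[[2, -1, -1],
 [0, 1, 2],
 [-2, 1, 1]]

For real matrices with standard dot products, the defining identity <Ax, y> = <x, A^* y> gives (Ax)^T y = x^T (A^*) y, i.e. x^T A^T y = x^T (A^*) y. Since this holds for all x, y, we must have A^* = A^T. Therefore
A^* =
[[2, -1, -1],
 [0, 1, 2],
 [-2, 1, 1]].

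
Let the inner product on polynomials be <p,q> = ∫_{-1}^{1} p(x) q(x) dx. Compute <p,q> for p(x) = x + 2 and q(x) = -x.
<p,q> = -2/3

Expand the product: p(x)·q(x) = -x^2 - 2*x.
∫_{-1}^{1} of each monomial x^k gives [2/(k+1) if k even, 0 if k odd]. Integrating term-by-term (or equivalently evaluating the antiderivative F(x) = -x^3/3 - x^2 at the endpoints):
  F(1) − F(−1) = -4/3 − (-2/3) = -2/3.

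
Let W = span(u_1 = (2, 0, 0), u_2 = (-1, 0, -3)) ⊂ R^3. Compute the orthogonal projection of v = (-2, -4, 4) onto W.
proj_W(v) = (-2, 0, 4)

Set up U = [u_1 | ... | u_2] ∈ R^(3×2). The projector onto W = col(U) is P = U (U^T U)^(-1) U^T.
Compute U^T U =
  [4, -2]
  [-2, 10],
and U^T v = (-4, -10).
Solve U^T U · c = U^T v for the coefficients: c = (-5/3, -4/3). The projection is proj_W(v) = U c.
Check: (v - proj_W(v)) · u_1 = 0  (should be 0).
Check: (v - proj_W(v)) · u_2 = 0  (should be 0).
Result: proj_W(v) = (-2, 0, 4).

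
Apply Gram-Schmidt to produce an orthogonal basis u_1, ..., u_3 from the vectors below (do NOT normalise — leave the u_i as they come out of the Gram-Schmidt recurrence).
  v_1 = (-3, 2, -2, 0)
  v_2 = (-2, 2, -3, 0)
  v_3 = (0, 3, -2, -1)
Orthogonal basis:
  u_1 = (-3, 2, -2, 0)
  u_2 = (14/17, 2/17, -19/17, 0)
  u_3 = (2/3, 5/3, 2/3, -1)

Apply the Gram-Schmidt recurrence
  u_1 = v_1
  u_i = v_i − Σ_{j<i} ((v_i · u_j) / (u_j · u_j)) · u_j.

Step by step this gives:
  u_1 = (-3, 2, -2, 0)
  u_2 = (14/17, 2/17, -19/17, 0)
  u_3 = (2/3, 5/3, 2/3, -1)

Orthogonality check:
  u_2 · u_1 = 0 (should be 0)
  u_3 · u_1 = 0 (should be 0)
  u_3 · u_2 = 0 (should be 0)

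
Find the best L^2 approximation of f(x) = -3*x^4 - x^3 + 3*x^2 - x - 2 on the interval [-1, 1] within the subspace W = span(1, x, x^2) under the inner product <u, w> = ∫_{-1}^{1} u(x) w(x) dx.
g(x) = 3*x^2/7 - 8*x/5 - 61/35

The best approximation g ∈ W is the orthogonal projection of f onto W. Writing g = a_0 + a_1 x + a_2 x^2, the coefficients solve the normal equations G · a = b where
  G_{ij} = <φ_i, φ_j> and b_i = <f, φ_i>, with φ_0 = 1, φ_1 = x, φ_2 = x^2.
G =
  [2, 0, 2/3]
  [0, 2/3, 0]
  [2/3, 0, 2/5],
b = (-16/5, -16/15, -104/105).
Solving gives a_0 = -61/35, a_1 = -8/5, a_2 = 3/7, so
  g(x) = 3*x^2/7 - 8*x/5 - 61/35.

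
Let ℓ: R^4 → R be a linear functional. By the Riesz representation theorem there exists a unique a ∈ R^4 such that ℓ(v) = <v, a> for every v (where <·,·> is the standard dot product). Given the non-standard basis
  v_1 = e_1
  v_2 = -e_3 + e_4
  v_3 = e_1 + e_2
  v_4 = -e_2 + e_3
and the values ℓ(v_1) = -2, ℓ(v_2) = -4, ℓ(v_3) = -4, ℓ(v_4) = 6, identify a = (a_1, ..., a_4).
a = (-2, -2, 4, 0)

Write a = (a_1, ..., a_4) in the standard basis. For each basis vector v_i, ℓ(v_i) = <v_i, a> is a linear equation in the a_j's. Collect the n equations into a matrix system V a = ℓ, where row i of V is v_i (expressed in the standard basis). Since V is invertible (lower-triangular with 1s on the diagonal, up to permutation), solve by back-substitution:
  V =
[[1, 0, 0, 0],
 [0, 0, -1, 1],
 [1, 1, 0, 0],
 [0, -1, 1, 0]]
  V a = (-2, -4, -4, 6)
Solving gives a = (-2, -2, 4, 0).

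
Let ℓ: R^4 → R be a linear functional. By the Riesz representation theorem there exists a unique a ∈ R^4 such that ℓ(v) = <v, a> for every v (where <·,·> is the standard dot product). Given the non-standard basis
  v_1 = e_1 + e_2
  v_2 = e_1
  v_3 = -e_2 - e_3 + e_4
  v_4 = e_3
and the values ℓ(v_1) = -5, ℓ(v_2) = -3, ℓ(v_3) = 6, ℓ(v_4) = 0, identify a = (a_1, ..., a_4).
a = (-3, -2, 0, 4)

Write a = (a_1, ..., a_4) in the standard basis. For each basis vector v_i, ℓ(v_i) = <v_i, a> is a linear equation in the a_j's. Collect the n equations into a matrix system V a = ℓ, where row i of V is v_i (expressed in the standard basis). Since V is invertible (lower-triangular with 1s on the diagonal, up to permutation), solve by back-substitution:
  V =
[[1, 1, 0, 0],
 [1, 0, 0, 0],
 [0, -1, -1, 1],
 [0, 0, 1, 0]]
  V a = (-5, -3, 6, 0)
Solving gives a = (-3, -2, 0, 4).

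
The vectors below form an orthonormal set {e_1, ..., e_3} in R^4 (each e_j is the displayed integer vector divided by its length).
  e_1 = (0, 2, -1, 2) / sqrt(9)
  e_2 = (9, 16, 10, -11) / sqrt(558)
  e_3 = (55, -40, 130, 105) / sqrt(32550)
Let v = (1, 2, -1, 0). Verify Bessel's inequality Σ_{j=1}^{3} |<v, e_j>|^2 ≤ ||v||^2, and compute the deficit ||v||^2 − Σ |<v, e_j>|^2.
Σ |<v, e_j>|^2 = 110/21; ||v||^2 = 6; deficit = 16/21

Write each e_j = u_j / sqrt(<u_j, u_j>) where u_j is the displayed integer vector. Then <v, e_j> = <v, u_j> / sqrt(<u_j, u_j>), so |<v, e_j>|^2 = <v, u_j>^2 / <u_j, u_j>.
Coefficients: <v, e_1> = 5/sqrt(9), <v, e_2> = 31/sqrt(558), <v, e_3> = -155/sqrt(32550).
Square and sum: Σ |<v, e_j>|^2 = 110/21.
Compute ||v||^2 = v·v = 6.
Deficit = 6 − 110/21 = 16/21 ≥ 0, confirming Bessel's inequality. (The deficit equals ||v − Σ <v,e_j> e_j||^2, the squared distance from v to span{e_j}.)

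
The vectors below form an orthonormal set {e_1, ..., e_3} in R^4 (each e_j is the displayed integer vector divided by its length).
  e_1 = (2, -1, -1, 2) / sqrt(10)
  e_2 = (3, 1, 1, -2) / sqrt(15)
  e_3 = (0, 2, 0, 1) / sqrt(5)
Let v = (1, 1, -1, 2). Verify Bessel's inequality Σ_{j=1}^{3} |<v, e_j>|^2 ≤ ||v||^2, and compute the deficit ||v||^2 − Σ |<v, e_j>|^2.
Σ |<v, e_j>|^2 = 103/15; ||v||^2 = 7; deficit = 2/15

Write each e_j = u_j / sqrt(<u_j, u_j>) where u_j is the displayed integer vector. Then <v, e_j> = <v, u_j> / sqrt(<u_j, u_j>), so |<v, e_j>|^2 = <v, u_j>^2 / <u_j, u_j>.
Coefficients: <v, e_1> = 6/sqrt(10), <v, e_2> = -1/sqrt(15), <v, e_3> = 4/sqrt(5).
Square and sum: Σ |<v, e_j>|^2 = 103/15.
Compute ||v||^2 = v·v = 7.
Deficit = 7 − 103/15 = 2/15 ≥ 0, confirming Bessel's inequality. (The deficit equals ||v − Σ <v,e_j> e_j||^2, the squared distance from v to span{e_j}.)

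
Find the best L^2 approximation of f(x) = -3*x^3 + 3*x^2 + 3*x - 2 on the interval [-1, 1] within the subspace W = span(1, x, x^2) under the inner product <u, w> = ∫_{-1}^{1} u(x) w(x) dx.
g(x) = 3*x^2 + 6*x/5 - 2

The best approximation g ∈ W is the orthogonal projection of f onto W. Writing g = a_0 + a_1 x + a_2 x^2, the coefficients solve the normal equations G · a = b where
  G_{ij} = <φ_i, φ_j> and b_i = <f, φ_i>, with φ_0 = 1, φ_1 = x, φ_2 = x^2.
G =
  [2, 0, 2/3]
  [0, 2/3, 0]
  [2/3, 0, 2/5],
b = (-2, 4/5, -2/15).
Solving gives a_0 = -2, a_1 = 6/5, a_2 = 3, so
  g(x) = 3*x^2 + 6*x/5 - 2.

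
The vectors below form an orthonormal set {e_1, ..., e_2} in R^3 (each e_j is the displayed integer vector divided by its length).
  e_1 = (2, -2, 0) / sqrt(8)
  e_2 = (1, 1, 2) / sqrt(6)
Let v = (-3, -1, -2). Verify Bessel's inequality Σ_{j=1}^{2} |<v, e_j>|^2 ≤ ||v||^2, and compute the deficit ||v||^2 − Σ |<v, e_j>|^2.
Σ |<v, e_j>|^2 = 38/3; ||v||^2 = 14; deficit = 4/3

Write each e_j = u_j / sqrt(<u_j, u_j>) where u_j is the displayed integer vector. Then <v, e_j> = <v, u_j> / sqrt(<u_j, u_j>), so |<v, e_j>|^2 = <v, u_j>^2 / <u_j, u_j>.
Coefficients: <v, e_1> = -4/sqrt(8), <v, e_2> = -8/sqrt(6).
Square and sum: Σ |<v, e_j>|^2 = 38/3.
Compute ||v||^2 = v·v = 14.
Deficit = 14 − 38/3 = 4/3 ≥ 0, confirming Bessel's inequality. (The deficit equals ||v − Σ <v,e_j> e_j||^2, the squared distance from v to span{e_j}.)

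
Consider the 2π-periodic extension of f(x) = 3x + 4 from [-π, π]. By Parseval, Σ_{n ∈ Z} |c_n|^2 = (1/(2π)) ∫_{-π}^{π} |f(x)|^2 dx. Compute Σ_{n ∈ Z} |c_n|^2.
Σ |c_n|^2 = 3π^2 + 16

Expand and integrate term by term over [-π, π]:
  ∫ (3x)^2 dx = 9·(2π^3/3); ∫ 2·3·(4)·x dx = 0 (odd integrand); ∫ 4^2 dx = 16·2π.
So (1/(2π)) ∫_{-π}^{π} (3x + 4)^2 dx = 9π^2/3 + 16 = 3π^2 + 16.
Parseval ⇒ Σ |c_n|^2 = 3π^2 + 16.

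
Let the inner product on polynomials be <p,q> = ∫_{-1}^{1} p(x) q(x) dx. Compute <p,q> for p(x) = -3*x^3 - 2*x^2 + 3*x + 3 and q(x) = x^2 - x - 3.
<p,q> = -68/5

Expand the product: p(x)·q(x) = -3*x^5 + x^4 + 14*x^3 + 6*x^2 - 12*x - 9.
∫_{-1}^{1} of each monomial x^k gives [2/(k+1) if k even, 0 if k odd]. Integrating term-by-term (or equivalently evaluating the antiderivative F(x) = -x^6/2 + x^5/5 + 7*x^4/2 + 2*x^3 - 6*x^2 - 9*x at the endpoints):
  F(1) − F(−1) = -49/5 − (19/5) = -68/5.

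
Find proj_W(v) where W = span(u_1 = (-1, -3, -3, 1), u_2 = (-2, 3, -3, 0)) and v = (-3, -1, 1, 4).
proj_W(v) = (-63/218, -126/109, -105/109, 77/218)

Set up U = [u_1 | ... | u_2] ∈ R^(4×2). The projector onto W = col(U) is P = U (U^T U)^(-1) U^T.
Compute U^T U =
  [20, 2]
  [2, 22],
and U^T v = (7, 0).
Solve U^T U · c = U^T v for the coefficients: c = (77/218, -7/218). The projection is proj_W(v) = U c.
Check: (v - proj_W(v)) · u_1 = 0  (should be 0).
Check: (v - proj_W(v)) · u_2 = 0  (should be 0).
Result: proj_W(v) = (-63/218, -126/109, -105/109, 77/218).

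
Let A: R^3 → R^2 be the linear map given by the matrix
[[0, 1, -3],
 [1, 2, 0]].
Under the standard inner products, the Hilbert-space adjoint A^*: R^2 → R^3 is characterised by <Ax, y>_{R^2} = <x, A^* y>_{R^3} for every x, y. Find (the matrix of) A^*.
A^* = A^T =
[[0, 1],
 [1, 2],
 [-3, 0]]

For real matrices with standard dot products, the defining identity <Ax, y> = <x, A^* y> gives (Ax)^T y = x^T (A^*) y, i.e. x^T A^T y = x^T (A^*) y. Since this holds for all x, y, we must have A^* = A^T. Therefore
A^* =
[[0, 1],
 [1, 2],
 [-3, 0]].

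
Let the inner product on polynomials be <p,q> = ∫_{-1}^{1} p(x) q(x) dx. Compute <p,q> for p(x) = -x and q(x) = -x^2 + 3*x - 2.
<p,q> = -2

Expand the product: p(x)·q(x) = x^3 - 3*x^2 + 2*x.
∫_{-1}^{1} of each monomial x^k gives [2/(k+1) if k even, 0 if k odd]. Integrating term-by-term (or equivalently evaluating the antiderivative F(x) = x^4/4 - x^3 + x^2 at the endpoints):
  F(1) − F(−1) = 1/4 − (9/4) = -2.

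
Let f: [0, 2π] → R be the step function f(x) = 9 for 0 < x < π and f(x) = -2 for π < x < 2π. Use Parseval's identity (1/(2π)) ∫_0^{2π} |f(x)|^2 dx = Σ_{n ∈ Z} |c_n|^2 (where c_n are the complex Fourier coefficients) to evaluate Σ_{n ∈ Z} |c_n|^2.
Σ |c_n|^2 = 85/2

Parseval equates the L^2 energy of f (normalised by 1/(2π)) with the ℓ^2 sum of its Fourier coefficients: (1/(2π)) ∫_0^{2π} |f|^2 = Σ |c_n|^2.
Compute the left side: (1/(2π)) [∫_0^π 9^2 dx + ∫_π^{2π} (-2)^2 dx] = (1/(2π)) · (81π + 4π) = (81 + 4)/2 = 85/2.
So Σ_{n ∈ Z} |c_n|^2 = 85/2.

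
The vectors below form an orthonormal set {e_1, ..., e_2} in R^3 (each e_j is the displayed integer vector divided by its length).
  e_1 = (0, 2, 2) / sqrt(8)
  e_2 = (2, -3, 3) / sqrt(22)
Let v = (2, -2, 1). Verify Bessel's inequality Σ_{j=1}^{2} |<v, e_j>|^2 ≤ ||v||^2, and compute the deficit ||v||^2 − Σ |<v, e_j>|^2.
Σ |<v, e_j>|^2 = 90/11; ||v||^2 = 9; deficit = 9/11

Write each e_j = u_j / sqrt(<u_j, u_j>) where u_j is the displayed integer vector. Then <v, e_j> = <v, u_j> / sqrt(<u_j, u_j>), so |<v, e_j>|^2 = <v, u_j>^2 / <u_j, u_j>.
Coefficients: <v, e_1> = -2/sqrt(8), <v, e_2> = 13/sqrt(22).
Square and sum: Σ |<v, e_j>|^2 = 90/11.
Compute ||v||^2 = v·v = 9.
Deficit = 9 − 90/11 = 9/11 ≥ 0, confirming Bessel's inequality. (The deficit equals ||v − Σ <v,e_j> e_j||^2, the squared distance from v to span{e_j}.)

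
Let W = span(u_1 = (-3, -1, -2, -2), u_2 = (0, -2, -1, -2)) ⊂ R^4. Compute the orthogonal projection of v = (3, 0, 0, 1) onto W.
proj_W(v) = (249/98, -3/14, 57/49, 31/49)

Set up U = [u_1 | ... | u_2] ∈ R^(4×2). The projector onto W = col(U) is P = U (U^T U)^(-1) U^T.
Compute U^T U =
  [18, 8]
  [8, 9],
and U^T v = (-11, -2).
Solve U^T U · c = U^T v for the coefficients: c = (-83/98, 26/49). The projection is proj_W(v) = U c.
Check: (v - proj_W(v)) · u_1 = 0  (should be 0).
Check: (v - proj_W(v)) · u_2 = 0  (should be 0).
Result: proj_W(v) = (249/98, -3/14, 57/49, 31/49).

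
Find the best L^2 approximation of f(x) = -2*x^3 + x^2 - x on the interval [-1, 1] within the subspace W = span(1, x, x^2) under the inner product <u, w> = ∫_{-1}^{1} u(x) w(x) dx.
g(x) = x^2 - 11*x/5

The best approximation g ∈ W is the orthogonal projection of f onto W. Writing g = a_0 + a_1 x + a_2 x^2, the coefficients solve the normal equations G · a = b where
  G_{ij} = <φ_i, φ_j> and b_i = <f, φ_i>, with φ_0 = 1, φ_1 = x, φ_2 = x^2.
G =
  [2, 0, 2/3]
  [0, 2/3, 0]
  [2/3, 0, 2/5],
b = (2/3, -22/15, 2/5).
Solving gives a_0 = 0, a_1 = -11/5, a_2 = 1, so
  g(x) = x^2 - 11*x/5.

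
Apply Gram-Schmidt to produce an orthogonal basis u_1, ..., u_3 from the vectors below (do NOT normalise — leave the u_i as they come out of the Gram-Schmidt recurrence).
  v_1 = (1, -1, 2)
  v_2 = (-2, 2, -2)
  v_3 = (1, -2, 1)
Orthogonal basis:
  u_1 = (1, -1, 2)
  u_2 = (-2/3, 2/3, 2/3)
  u_3 = (-1/2, -1/2, 0)

Apply the Gram-Schmidt recurrence
  u_1 = v_1
  u_i = v_i − Σ_{j<i} ((v_i · u_j) / (u_j · u_j)) · u_j.

Step by step this gives:
  u_1 = (1, -1, 2)
  u_2 = (-2/3, 2/3, 2/3)
  u_3 = (-1/2, -1/2, 0)

Orthogonality check:
  u_2 · u_1 = 0 (should be 0)
  u_3 · u_1 = 0 (should be 0)
  u_3 · u_2 = 0 (should be 0)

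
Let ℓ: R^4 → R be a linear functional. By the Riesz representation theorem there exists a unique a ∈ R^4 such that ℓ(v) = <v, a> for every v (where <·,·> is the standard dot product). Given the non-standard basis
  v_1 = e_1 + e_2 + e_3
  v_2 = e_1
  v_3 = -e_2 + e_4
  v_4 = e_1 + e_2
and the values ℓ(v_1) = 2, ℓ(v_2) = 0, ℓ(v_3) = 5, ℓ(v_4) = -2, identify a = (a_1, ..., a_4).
a = (0, -2, 4, 3)

Write a = (a_1, ..., a_4) in the standard basis. For each basis vector v_i, ℓ(v_i) = <v_i, a> is a linear equation in the a_j's. Collect the n equations into a matrix system V a = ℓ, where row i of V is v_i (expressed in the standard basis). Since V is invertible (lower-triangular with 1s on the diagonal, up to permutation), solve by back-substitution:
  V =
[[1, 1, 1, 0],
 [1, 0, 0, 0],
 [0, -1, 0, 1],
 [1, 1, 0, 0]]
  V a = (2, 0, 5, -2)
Solving gives a = (0, -2, 4, 3).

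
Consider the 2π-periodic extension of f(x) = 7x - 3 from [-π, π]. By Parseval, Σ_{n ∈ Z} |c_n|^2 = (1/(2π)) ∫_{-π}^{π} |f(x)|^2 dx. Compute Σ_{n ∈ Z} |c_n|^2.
Σ |c_n|^2 = 49π^2/3 + 9

Expand and integrate term by term over [-π, π]:
  ∫ (7x)^2 dx = 49·(2π^3/3); ∫ 2·7·(-3)·x dx = 0 (odd integrand); ∫ (-3)^2 dx = 9·2π.
So (1/(2π)) ∫_{-π}^{π} (7x - 3)^2 dx = 49π^2/3 + 9 = 49π^2/3 + 9.
Parseval ⇒ Σ |c_n|^2 = 49π^2/3 + 9.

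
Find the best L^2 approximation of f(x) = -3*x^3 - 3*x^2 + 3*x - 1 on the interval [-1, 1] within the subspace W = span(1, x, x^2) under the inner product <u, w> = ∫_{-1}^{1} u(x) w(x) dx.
g(x) = -3*x^2 + 6*x/5 - 1

The best approximation g ∈ W is the orthogonal projection of f onto W. Writing g = a_0 + a_1 x + a_2 x^2, the coefficients solve the normal equations G · a = b where
  G_{ij} = <φ_i, φ_j> and b_i = <f, φ_i>, with φ_0 = 1, φ_1 = x, φ_2 = x^2.
G =
  [2, 0, 2/3]
  [0, 2/3, 0]
  [2/3, 0, 2/5],
b = (-4, 4/5, -28/15).
Solving gives a_0 = -1, a_1 = 6/5, a_2 = -3, so
  g(x) = -3*x^2 + 6*x/5 - 1.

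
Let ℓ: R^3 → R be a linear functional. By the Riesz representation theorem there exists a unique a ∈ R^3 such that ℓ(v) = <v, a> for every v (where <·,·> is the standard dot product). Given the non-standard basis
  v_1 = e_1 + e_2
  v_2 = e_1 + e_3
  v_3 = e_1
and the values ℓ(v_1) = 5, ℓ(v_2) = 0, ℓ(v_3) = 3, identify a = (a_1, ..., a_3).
a = (3, 2, -3)

Write a = (a_1, ..., a_3) in the standard basis. For each basis vector v_i, ℓ(v_i) = <v_i, a> is a linear equation in the a_j's. Collect the n equations into a matrix system V a = ℓ, where row i of V is v_i (expressed in the standard basis). Since V is invertible (lower-triangular with 1s on the diagonal, up to permutation), solve by back-substitution:
  V =
[[1, 1, 0],
 [1, 0, 1],
 [1, 0, 0]]
  V a = (5, 0, 3)
Solving gives a = (3, 2, -3).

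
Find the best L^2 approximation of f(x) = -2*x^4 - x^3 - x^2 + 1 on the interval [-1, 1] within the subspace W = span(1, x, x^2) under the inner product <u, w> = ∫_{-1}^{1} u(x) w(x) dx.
g(x) = -19*x^2/7 - 3*x/5 + 41/35

The best approximation g ∈ W is the orthogonal projection of f onto W. Writing g = a_0 + a_1 x + a_2 x^2, the coefficients solve the normal equations G · a = b where
  G_{ij} = <φ_i, φ_j> and b_i = <f, φ_i>, with φ_0 = 1, φ_1 = x, φ_2 = x^2.
G =
  [2, 0, 2/3]
  [0, 2/3, 0]
  [2/3, 0, 2/5],
b = (8/15, -2/5, -32/105).
Solving gives a_0 = 41/35, a_1 = -3/5, a_2 = -19/7, so
  g(x) = -19*x^2/7 - 3*x/5 + 41/35.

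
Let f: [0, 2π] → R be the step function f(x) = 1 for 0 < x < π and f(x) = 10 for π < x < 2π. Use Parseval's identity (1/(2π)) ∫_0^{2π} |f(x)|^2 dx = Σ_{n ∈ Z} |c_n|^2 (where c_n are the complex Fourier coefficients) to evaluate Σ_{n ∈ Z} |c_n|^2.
Σ |c_n|^2 = 101/2

Parseval equates the L^2 energy of f (normalised by 1/(2π)) with the ℓ^2 sum of its Fourier coefficients: (1/(2π)) ∫_0^{2π} |f|^2 = Σ |c_n|^2.
Compute the left side: (1/(2π)) [∫_0^π 1^2 dx + ∫_π^{2π} 10^2 dx] = (1/(2π)) · (1π + 100π) = (1 + 100)/2 = 101/2.
So Σ_{n ∈ Z} |c_n|^2 = 101/2.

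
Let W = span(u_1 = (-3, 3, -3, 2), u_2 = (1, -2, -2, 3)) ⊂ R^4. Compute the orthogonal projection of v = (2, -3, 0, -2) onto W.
proj_W(v) = (1163/549, -1282/549, 806/549, -113/183)

Set up U = [u_1 | ... | u_2] ∈ R^(4×2). The projector onto W = col(U) is P = U (U^T U)^(-1) U^T.
Compute U^T U =
  [31, 3]
  [3, 18],
and U^T v = (-19, 2).
Solve U^T U · c = U^T v for the coefficients: c = (-116/183, 119/549). The projection is proj_W(v) = U c.
Check: (v - proj_W(v)) · u_1 = 0  (should be 0).
Check: (v - proj_W(v)) · u_2 = 0  (should be 0).
Result: proj_W(v) = (1163/549, -1282/549, 806/549, -113/183).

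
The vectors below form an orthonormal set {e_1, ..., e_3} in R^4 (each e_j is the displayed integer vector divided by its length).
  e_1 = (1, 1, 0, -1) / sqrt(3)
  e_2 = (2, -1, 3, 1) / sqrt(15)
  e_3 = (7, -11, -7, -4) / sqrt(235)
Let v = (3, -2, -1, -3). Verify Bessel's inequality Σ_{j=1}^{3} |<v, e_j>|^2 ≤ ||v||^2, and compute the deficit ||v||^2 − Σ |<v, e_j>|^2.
Σ |<v, e_j>|^2 = 1032/47; ||v||^2 = 23; deficit = 49/47

Write each e_j = u_j / sqrt(<u_j, u_j>) where u_j is the displayed integer vector. Then <v, e_j> = <v, u_j> / sqrt(<u_j, u_j>), so |<v, e_j>|^2 = <v, u_j>^2 / <u_j, u_j>.
Coefficients: <v, e_1> = 4/sqrt(3), <v, e_2> = 2/sqrt(15), <v, e_3> = 62/sqrt(235).
Square and sum: Σ |<v, e_j>|^2 = 1032/47.
Compute ||v||^2 = v·v = 23.
Deficit = 23 − 1032/47 = 49/47 ≥ 0, confirming Bessel's inequality. (The deficit equals ||v − Σ <v,e_j> e_j||^2, the squared distance from v to span{e_j}.)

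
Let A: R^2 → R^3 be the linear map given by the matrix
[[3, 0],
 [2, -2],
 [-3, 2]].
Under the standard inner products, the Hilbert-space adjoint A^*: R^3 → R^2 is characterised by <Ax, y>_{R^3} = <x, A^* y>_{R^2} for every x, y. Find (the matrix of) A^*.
A^* = A^T =
[[3, 2, -3],
 [0, -2, 2]]

For real matrices with standard dot products, the defining identity <Ax, y> = <x, A^* y> gives (Ax)^T y = x^T (A^*) y, i.e. x^T A^T y = x^T (A^*) y. Since this holds for all x, y, we must have A^* = A^T. Therefore
A^* =
[[3, 2, -3],
 [0, -2, 2]].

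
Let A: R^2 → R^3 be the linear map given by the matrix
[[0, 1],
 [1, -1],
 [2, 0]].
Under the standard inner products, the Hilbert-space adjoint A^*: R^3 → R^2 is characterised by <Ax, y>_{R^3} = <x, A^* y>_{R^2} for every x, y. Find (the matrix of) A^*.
A^* = A^T =
[[0, 1, 2],
 [1, -1, 0]]

For real matrices with standard dot products, the defining identity <Ax, y> = <x, A^* y> gives (Ax)^T y = x^T (A^*) y, i.e. x^T A^T y = x^T (A^*) y. Since this holds for all x, y, we must have A^* = A^T. Therefore
A^* =
[[0, 1, 2],
 [1, -1, 0]].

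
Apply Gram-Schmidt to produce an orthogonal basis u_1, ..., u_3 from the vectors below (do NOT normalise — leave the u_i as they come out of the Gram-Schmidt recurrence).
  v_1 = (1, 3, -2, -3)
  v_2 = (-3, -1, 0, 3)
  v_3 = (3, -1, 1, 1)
Orthogonal basis:
  u_1 = (1, 3, -2, -3)
  u_2 = (-54/23, 22/23, -30/23, 24/23)
  u_3 = (59/53, 27/53, -32/53, 68/53)

Apply the Gram-Schmidt recurrence
  u_1 = v_1
  u_i = v_i − Σ_{j<i} ((v_i · u_j) / (u_j · u_j)) · u_j.

Step by step this gives:
  u_1 = (1, 3, -2, -3)
  u_2 = (-54/23, 22/23, -30/23, 24/23)
  u_3 = (59/53, 27/53, -32/53, 68/53)

Orthogonality check:
  u_2 · u_1 = 0 (should be 0)
  u_3 · u_1 = 0 (should be 0)
  u_3 · u_2 = 0 (should be 0)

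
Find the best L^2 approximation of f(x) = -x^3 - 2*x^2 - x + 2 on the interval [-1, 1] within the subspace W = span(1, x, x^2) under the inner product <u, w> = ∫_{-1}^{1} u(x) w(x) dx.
g(x) = -2*x^2 - 8*x/5 + 2

The best approximation g ∈ W is the orthogonal projection of f onto W. Writing g = a_0 + a_1 x + a_2 x^2, the coefficients solve the normal equations G · a = b where
  G_{ij} = <φ_i, φ_j> and b_i = <f, φ_i>, with φ_0 = 1, φ_1 = x, φ_2 = x^2.
G =
  [2, 0, 2/3]
  [0, 2/3, 0]
  [2/3, 0, 2/5],
b = (8/3, -16/15, 8/15).
Solving gives a_0 = 2, a_1 = -8/5, a_2 = -2, so
  g(x) = -2*x^2 - 8*x/5 + 2.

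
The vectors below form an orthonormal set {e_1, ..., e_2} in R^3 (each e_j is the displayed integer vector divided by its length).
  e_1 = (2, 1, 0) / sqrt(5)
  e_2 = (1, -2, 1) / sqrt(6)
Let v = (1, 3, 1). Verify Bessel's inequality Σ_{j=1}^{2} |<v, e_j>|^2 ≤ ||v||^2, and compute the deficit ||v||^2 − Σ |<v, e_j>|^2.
Σ |<v, e_j>|^2 = 23/3; ||v||^2 = 11; deficit = 10/3

Write each e_j = u_j / sqrt(<u_j, u_j>) where u_j is the displayed integer vector. Then <v, e_j> = <v, u_j> / sqrt(<u_j, u_j>), so |<v, e_j>|^2 = <v, u_j>^2 / <u_j, u_j>.
Coefficients: <v, e_1> = 5/sqrt(5), <v, e_2> = -4/sqrt(6).
Square and sum: Σ |<v, e_j>|^2 = 23/3.
Compute ||v||^2 = v·v = 11.
Deficit = 11 − 23/3 = 10/3 ≥ 0, confirming Bessel's inequality. (The deficit equals ||v − Σ <v,e_j> e_j||^2, the squared distance from v to span{e_j}.)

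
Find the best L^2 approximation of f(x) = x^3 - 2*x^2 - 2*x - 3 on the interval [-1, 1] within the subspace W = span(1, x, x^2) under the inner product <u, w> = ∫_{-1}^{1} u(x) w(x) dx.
g(x) = -2*x^2 - 7*x/5 - 3

The best approximation g ∈ W is the orthogonal projection of f onto W. Writing g = a_0 + a_1 x + a_2 x^2, the coefficients solve the normal equations G · a = b where
  G_{ij} = <φ_i, φ_j> and b_i = <f, φ_i>, with φ_0 = 1, φ_1 = x, φ_2 = x^2.
G =
  [2, 0, 2/3]
  [0, 2/3, 0]
  [2/3, 0, 2/5],
b = (-22/3, -14/15, -14/5).
Solving gives a_0 = -3, a_1 = -7/5, a_2 = -2, so
  g(x) = -2*x^2 - 7*x/5 - 3.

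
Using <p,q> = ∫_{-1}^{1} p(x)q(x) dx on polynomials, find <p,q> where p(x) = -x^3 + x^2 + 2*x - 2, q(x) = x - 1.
<p,q> = 64/15

Expand the product: p(x)·q(x) = -x^4 + 2*x^3 + x^2 - 4*x + 2.
∫_{-1}^{1} of each monomial x^k gives [2/(k+1) if k even, 0 if k odd]. Integrating term-by-term (or equivalently evaluating the antiderivative F(x) = -x^5/5 + x^4/2 + x^3/3 - 2*x^2 + 2*x at the endpoints):
  F(1) − F(−1) = 19/30 − (-109/30) = 64/15.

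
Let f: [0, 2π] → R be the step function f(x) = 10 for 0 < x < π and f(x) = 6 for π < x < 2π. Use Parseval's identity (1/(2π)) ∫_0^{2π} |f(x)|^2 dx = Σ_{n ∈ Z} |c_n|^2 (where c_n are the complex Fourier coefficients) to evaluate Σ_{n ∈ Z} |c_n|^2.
Σ |c_n|^2 = 68

Parseval equates the L^2 energy of f (normalised by 1/(2π)) with the ℓ^2 sum of its Fourier coefficients: (1/(2π)) ∫_0^{2π} |f|^2 = Σ |c_n|^2.
Compute the left side: (1/(2π)) [∫_0^π 10^2 dx + ∫_π^{2π} 6^2 dx] = (1/(2π)) · (100π + 36π) = (100 + 36)/2 = 68.
So Σ_{n ∈ Z} |c_n|^2 = 68.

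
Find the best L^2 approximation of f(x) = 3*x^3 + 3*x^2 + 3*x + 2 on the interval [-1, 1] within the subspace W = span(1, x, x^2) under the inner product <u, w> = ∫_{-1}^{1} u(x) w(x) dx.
g(x) = 3*x^2 + 24*x/5 + 2

The best approximation g ∈ W is the orthogonal projection of f onto W. Writing g = a_0 + a_1 x + a_2 x^2, the coefficients solve the normal equations G · a = b where
  G_{ij} = <φ_i, φ_j> and b_i = <f, φ_i>, with φ_0 = 1, φ_1 = x, φ_2 = x^2.
G =
  [2, 0, 2/3]
  [0, 2/3, 0]
  [2/3, 0, 2/5],
b = (6, 16/5, 38/15).
Solving gives a_0 = 2, a_1 = 24/5, a_2 = 3, so
  g(x) = 3*x^2 + 24*x/5 + 2.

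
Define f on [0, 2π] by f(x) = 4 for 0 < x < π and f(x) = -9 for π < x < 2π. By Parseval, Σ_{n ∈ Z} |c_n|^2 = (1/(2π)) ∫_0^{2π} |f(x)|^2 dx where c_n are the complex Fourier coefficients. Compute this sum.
Σ |c_n|^2 = 97/2

Parseval equates the L^2 energy of f (normalised by 1/(2π)) with the ℓ^2 sum of its Fourier coefficients: (1/(2π)) ∫_0^{2π} |f|^2 = Σ |c_n|^2.
Compute the left side: (1/(2π)) [∫_0^π 4^2 dx + ∫_π^{2π} (-9)^2 dx] = (1/(2π)) · (16π + 81π) = (16 + 81)/2 = 97/2.
So Σ_{n ∈ Z} |c_n|^2 = 97/2.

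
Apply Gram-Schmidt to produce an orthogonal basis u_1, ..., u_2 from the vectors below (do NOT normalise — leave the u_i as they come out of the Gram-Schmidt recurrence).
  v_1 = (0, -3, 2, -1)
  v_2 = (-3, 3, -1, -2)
Orthogonal basis:
  u_1 = (0, -3, 2, -1)
  u_2 = (-3, 15/14, 2/7, -37/14)

Apply the Gram-Schmidt recurrence
  u_1 = v_1
  u_i = v_i − Σ_{j<i} ((v_i · u_j) / (u_j · u_j)) · u_j.

Step by step this gives:
  u_1 = (0, -3, 2, -1)
  u_2 = (-3, 15/14, 2/7, -37/14)

Orthogonality check:
  u_2 · u_1 = 0 (should be 0)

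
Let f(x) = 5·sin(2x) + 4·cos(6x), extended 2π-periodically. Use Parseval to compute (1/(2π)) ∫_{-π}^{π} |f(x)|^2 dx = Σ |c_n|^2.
Σ |c_n|^2 = 41/2

Expand |f|^2 and use orthogonality of {sin(nx), cos(mx)} on [-π, π]:
  ∫_{-π}^{π} sin(nx)^2 dx = π, ∫ cos(mx)^2 dx = π, and cross terms integrate to 0.
So ∫_{-π}^{π} f(x)^2 dx = 5^2 · π + 4^2 · π = (25 + 16)π.
Divide by 2π: (25 + 16)/2 = 41/2.
By Parseval, this equals Σ |c_n|^2.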